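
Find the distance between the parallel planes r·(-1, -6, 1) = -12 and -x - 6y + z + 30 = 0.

9√38/19

Both planes have normal n = (-1, -6, 1), |n| = √38. Any point on the first plane is at distance |(-30) − (-12)|/|n| = 18/√38 from the second.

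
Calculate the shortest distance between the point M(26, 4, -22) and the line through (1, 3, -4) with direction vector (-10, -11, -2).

5√29

Direction vector d = (-10, -11, -2).
AP = (25, 1, -18), and AP × d = (-200, 230, -265).
|AP × d|² = 163125 and |d|² = 225, so the distance is √(163125/225) = √725 = 5√29.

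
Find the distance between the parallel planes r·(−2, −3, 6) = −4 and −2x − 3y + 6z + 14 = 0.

With common normal n = (−2, −3, 6) (|n| = 7), the distance is |(-4) − (-14)|/|n| = 10/7.

10/7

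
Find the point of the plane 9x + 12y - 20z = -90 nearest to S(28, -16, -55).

(10, -40, -15)

The perpendicular from S has direction n = (9, 12, -20): r = (28, -16, -55) + λ(9, 12, -20).
Substitute into the plane: n·(S + λn) = -90 gives 1160 + 625λ = -90, so λ = -2.
Foot = (28, -16, -55) + (-2)·(9, 12, -20) = (10, -40, -15).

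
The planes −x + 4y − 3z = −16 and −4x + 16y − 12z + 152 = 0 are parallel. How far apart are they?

11√26/13

Divide the second equation by 4 to match normals: −x + 4y − 3z = -38.
Both planes have normal n = (−1, 4, −3), |n| = √26. Any point on the first plane is at distance |(-38) − (-16)|/|n| = 22/√26 from the second.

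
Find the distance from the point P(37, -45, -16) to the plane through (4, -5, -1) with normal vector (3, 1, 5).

16√35/35

The plane has equation n·(r − (4, -5, -1)) = 0, i.e. n·r = 2.
n = (3, 1, 5); n·P − 2 = -16; |n| = √35; distance = 16/√35 = 16√35/35.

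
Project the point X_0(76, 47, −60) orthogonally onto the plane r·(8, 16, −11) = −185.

(36, -33, -5)

n = (8, 16, −11), |n|² = 441, and n·X_0 − (-185) = 2205.
t = 2205/441 = 5, so the foot is X_0 − t·n = (76, 47, −60) − 5·(8, 16, −11) = (36, −33, −5).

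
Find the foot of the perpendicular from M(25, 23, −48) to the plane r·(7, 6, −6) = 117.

(-3, -1, -24)

n = (7, 6, −6), |n|² = 121, and n·M − 117 = 484.
t = 484/121 = 4, so the foot is M − t·n = (25, 23, −48) − 4·(7, 6, −6) = (−3, −1, −24).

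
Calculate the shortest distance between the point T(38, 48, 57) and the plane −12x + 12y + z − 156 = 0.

Normal vector n = (−12, 12, 1), and n·(38, 48, 57) − 156 = 21.
|n| = √(144 + 144 + 1) = 17, so the distance is |21|/17 = 21/17.

21/17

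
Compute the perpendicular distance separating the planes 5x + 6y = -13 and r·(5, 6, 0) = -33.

20√61/61

With common normal n = (5, 6, 0) (|n| = √61), the distance is |(-13) − (-33)|/|n| = 20/√61.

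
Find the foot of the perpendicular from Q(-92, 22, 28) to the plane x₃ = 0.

(-92, 22, 0)

n = (0, 0, 1), |n|² = 1, and n·Q − 0 = 28.
t = 28/1 = 28, so the foot is Q − t·n = (-92, 22, 28) − 28·(0, 0, 1) = (-92, 22, 0).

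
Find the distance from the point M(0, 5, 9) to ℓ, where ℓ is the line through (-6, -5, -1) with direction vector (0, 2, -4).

6√6

Direction vector d = (0, 2, -4).
AP = (6, 10, 10); AP·d = -20, |AP|² = 236, |d|² = 20.
distance² = |AP|² − (AP·d)²/|d|² = 236 − 400/20 = 216, so the distance is 6√6.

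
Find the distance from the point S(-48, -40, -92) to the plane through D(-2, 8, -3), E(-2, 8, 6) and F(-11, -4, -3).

8

DE = (0, 0, 9) and DF = (-9, -12, 0), so a normal is n = DE × DF = (108, -81, 0).
Then n·(-48, -40, -92) - (-864) = -1080.
|n| = √(11664 + 6561 + 0) = 135, so the distance is |-1080|/135 = 8.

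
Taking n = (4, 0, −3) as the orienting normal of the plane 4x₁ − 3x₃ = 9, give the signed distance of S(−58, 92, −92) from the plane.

n·S − 9 = 35.
|n| = 5, so the signed distance is 35/5 = 7.

7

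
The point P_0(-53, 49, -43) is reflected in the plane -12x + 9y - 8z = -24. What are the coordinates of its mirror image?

(67, -41, 37)

With n = (-12, 9, -8), the signed offset is (n·P_0 − (-24))/|n|² = 1445/289 = 5.
P_0' = P_0 − 2t·n = (-53, 49, -43) − 10·(-12, 9, -8) = (67, -41, 37).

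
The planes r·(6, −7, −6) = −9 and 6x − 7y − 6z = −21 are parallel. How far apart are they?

12/11

With common normal n = (6, −7, −6) (|n| = 11), the distance is |(-9) − (-21)|/|n| = 12/11.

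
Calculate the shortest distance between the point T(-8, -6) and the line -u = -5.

d = |(-1)·(-8) + 0·(-6) − (-5)| / √(1 + 0) = |13|/1 = 13.

13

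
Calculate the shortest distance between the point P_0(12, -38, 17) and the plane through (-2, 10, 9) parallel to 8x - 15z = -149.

Parallel planes share the normal n = (8, 0, -15); since (-2, 10, 9) lies on the plane, its equation is 8x - 15z = -151.
Then n·(12, -38, 17) - (-151) = -8.
|n| = √(64 + 0 + 225) = 17, so the distance is |-8|/17 = 8/17.

8/17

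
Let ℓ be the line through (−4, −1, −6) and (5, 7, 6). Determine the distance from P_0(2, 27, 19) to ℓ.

17

A direction vector is d = (9, 8, 12).
AP = (6, 28, 25); AP·d = 578, |AP|² = 1445, |d|² = 289.
distance² = |AP|² − (AP·d)²/|d|² = 1445 − 334084/289 = 289, so the distance is 17.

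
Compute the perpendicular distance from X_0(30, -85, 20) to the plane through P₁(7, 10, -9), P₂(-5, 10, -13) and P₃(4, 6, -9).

29/13

P₁P₂ = (-12, 0, -4) and P₁P₃ = (-3, -4, 0), so a normal is n = P₁P₂ × P₁P₃ = (-16, 12, 48).
d = |(-16)·30 + 12·(-85) + 48·20 − (-424)| / √(256 + 144 + 2304) = |-116| / 52 = 29/13.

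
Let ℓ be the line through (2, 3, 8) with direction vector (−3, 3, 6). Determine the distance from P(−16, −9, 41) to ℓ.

Direction vector d = (−3, 3, 6).
AP = (−18, −12, 33), and AP × d = (−171, 9, −90).
|AP × d|² = 37422 and |d|² = 54, so the distance is √(37422/54) = √693 = 3√77.

3√77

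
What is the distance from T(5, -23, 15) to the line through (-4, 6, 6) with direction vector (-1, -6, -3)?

Direction vector d = (-1, -6, -3).
AP = (9, -29, 9), and AP × d = (141, 18, -83).
|AP × d|² = 27094 and |d|² = 46, so the distance is √(27094/46) = √589.

√589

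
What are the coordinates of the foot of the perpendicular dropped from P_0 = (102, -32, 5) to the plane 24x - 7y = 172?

(6, -4, 5)

The perpendicular from P_0 has direction n = (24, -7, 0): r = (102, -32, 5) + μ(24, -7, 0).
Substitute into the plane: n·(P_0 + μn) = 172 gives 2672 + 625μ = 172, so μ = -4.
Foot = (102, -32, 5) + (-4)·(24, -7, 0) = (6, -4, 5).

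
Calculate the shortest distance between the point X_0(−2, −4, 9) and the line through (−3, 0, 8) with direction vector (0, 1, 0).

√2

Direction vector d = (0, 1, 0).
AP = (1, −4, 1), and AP × d = (−1, 0, 1).
|AP × d|² = 2 and |d|² = 1, so the distance is √2.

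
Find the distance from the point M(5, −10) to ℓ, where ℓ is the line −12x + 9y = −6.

d = |(-12)·5 + 9·(-10) − (-6)| / √(144 + 81) = |-144|/15 = 48/5.

48/5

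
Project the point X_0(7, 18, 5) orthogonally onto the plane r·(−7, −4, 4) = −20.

(0, 14, 9)

n = (−7, −4, 4), |n|² = 81, and n·X_0 − (-20) = -81.
t = -81/81 = -1, so the foot is X_0 − t·n = (7, 18, 5) − (-1)·(−7, −4, 4) = (0, 14, 9).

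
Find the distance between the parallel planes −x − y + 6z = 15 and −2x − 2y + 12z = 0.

Divide the second equation by 2 to match normals: −x − y + 6z = 0.
Both planes have normal n = (−1, −1, 6), |n| = √38. Any point on the first plane is at distance |0 − 15|/|n| = 15/√38 from the second.

15/√38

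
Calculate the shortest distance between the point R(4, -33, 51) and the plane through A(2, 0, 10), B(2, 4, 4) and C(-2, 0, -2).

AB = (0, 4, -6) and AC = (-4, 0, -12), so a normal is n = AB × AC = (-48, 24, 16).
Then n·(4, -33, 51) - 64 = -232.
|n| = √(2304 + 576 + 256) = 56, so the distance is |-232|/56 = 29/7.

29/7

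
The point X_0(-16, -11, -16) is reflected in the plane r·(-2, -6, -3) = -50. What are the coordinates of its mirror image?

(0, 37, 8)

With n = (-2, -6, -3), the signed offset is (n·X_0 − (-50))/|n|² = 196/49 = 4.
X_0' = X_0 − 2t·n = (-16, -11, -16) − 8·(-2, -6, -3) = (0, 37, 8).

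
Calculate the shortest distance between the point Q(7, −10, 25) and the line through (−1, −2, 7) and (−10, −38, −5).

2√113

A direction vector is d = (−9, −36, −12).
AP = (8, −8, 18), and AP × d = (744, −66, −360).
|AP × d|² = 687492 and |d|² = 1521, so the distance is √(687492/1521) = √452 = 2√113.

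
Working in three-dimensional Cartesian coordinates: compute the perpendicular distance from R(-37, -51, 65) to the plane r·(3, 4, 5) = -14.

12√2/5

Normal vector n = (3, 4, 5), and n·(-37, -51, 65) - (-14) = 24.
|n| = √(9 + 16 + 25) = 5√2, so the distance is |24|/(5√2) = 12√2/5.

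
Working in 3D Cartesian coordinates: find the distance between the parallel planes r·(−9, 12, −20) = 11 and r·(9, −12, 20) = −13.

Divide the second equation by -1 to match normals: −9x₁ + 12x₂ − 20x₃ = 13.
With common normal n = (−9, 12, −20) (|n| = 25), the distance is |11 − 13|/|n| = 2/25.

2/25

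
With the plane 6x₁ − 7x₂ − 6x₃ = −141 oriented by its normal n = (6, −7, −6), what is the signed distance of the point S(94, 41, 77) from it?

n·S − (-141) = -44.
|n| = 11, so the signed distance is -44/11 = -4.

-4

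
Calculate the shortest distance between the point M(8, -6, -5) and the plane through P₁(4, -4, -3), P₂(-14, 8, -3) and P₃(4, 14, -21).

4/√22

P₁P₂ = (-18, 12, 0) and P₁P₃ = (0, 18, -18), so a normal is n = P₁P₂ × P₁P₃ = (-216, -324, -324).
Then n·(8, -6, -5) - 1404 = 432.
|n| = √(46656 + 104976 + 104976) = 108√22, so the distance is |432|/(108√22) = 2√22/11.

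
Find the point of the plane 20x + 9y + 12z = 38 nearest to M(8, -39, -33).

(28, -30, -21)

n = (20, 9, 12), |n|² = 625, and n·M − 38 = -625.
t = -625/625 = -1, so the foot is M − t·n = (8, -39, -33) − (-1)·(20, 9, 12) = (28, -30, -21).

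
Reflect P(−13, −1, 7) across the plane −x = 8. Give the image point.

(-3, -1, 7)

n = (−1, 0, 0), |n|² = 1, n·P − 8 = 5, so t = 5/1 = 5.
Foot F = P − 5·n = (−8, −1, 7); the reflection is 2F − P = (−3, −1, 7).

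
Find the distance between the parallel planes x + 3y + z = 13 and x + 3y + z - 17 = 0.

4√11/11

With common normal n = (1, 3, 1) (|n| = √11), the distance is |13 − 17|/|n| = 4/√11.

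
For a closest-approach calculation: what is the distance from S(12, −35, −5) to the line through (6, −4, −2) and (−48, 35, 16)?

A direction vector is d = (−54, 39, 18).
AP = (6, −31, −3); AP·d = -1587, |AP|² = 1006, |d|² = 4761.
distance² = |AP|² − (AP·d)²/|d|² = 1006 − 2518569/4761 = 477, so the distance is 3√53.

3√53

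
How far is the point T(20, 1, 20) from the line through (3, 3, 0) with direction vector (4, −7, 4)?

Direction vector d = (4, −7, 4).
AP = (17, −2, 20), and AP × d = (132, 12, −111).
|AP × d|² = 29889 and |d|² = 81, so the distance is √(29889/81) = √369 = 3√41.

3√41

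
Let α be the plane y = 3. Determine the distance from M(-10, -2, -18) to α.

d = |1·(-2) − 3| / √(0 + 1 + 0) = |-5| / 1 = 5.

5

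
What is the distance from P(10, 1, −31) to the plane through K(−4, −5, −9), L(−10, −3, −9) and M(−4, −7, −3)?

10√11/11

KL = (−6, 2, 0) and KM = (0, −2, 6), so a normal is n = KL × KM = (12, 36, 12).
Then n·(10, 1, −31) − (−336) = 120.
|n| = √(144 + 1296 + 144) = 12√11, so the distance is |120|/(12√11) = 10/√11.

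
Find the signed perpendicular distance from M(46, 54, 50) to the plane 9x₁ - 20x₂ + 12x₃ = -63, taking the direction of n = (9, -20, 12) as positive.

n·M − (-63) = -3.
|n| = 25, so the signed distance is -3/25.

-3/25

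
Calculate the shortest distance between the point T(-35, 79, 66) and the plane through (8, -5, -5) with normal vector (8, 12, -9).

25/17

The plane has equation n·(r − (8, -5, -5)) = 0, i.e. n·r = 49.
Then n·(-35, 79, 66) - 49 = 25.
|n| = √(64 + 144 + 81) = 17, so the distance is |25|/17 = 25/17.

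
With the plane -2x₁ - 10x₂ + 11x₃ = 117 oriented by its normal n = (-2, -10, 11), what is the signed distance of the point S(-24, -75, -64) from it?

-23/15

n·S − 117 = -23.
|n| = 15, so the signed distance is -23/15.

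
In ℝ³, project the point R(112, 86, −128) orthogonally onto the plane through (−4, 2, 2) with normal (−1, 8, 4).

The perpendicular from R has direction n = (−1, 8, 4): r = (112, 86, −128) + μ(−1, 8, 4).
Substitute into the plane: n·(R + μn) = 28 gives 64 + 81μ = 28, so μ = -4/9.
Foot = (112, 86, −128) + (-4/9)·(−1, 8, 4) = (1012/9, 742/9, −1168/9).

(1012/9, 742/9, -1168/9)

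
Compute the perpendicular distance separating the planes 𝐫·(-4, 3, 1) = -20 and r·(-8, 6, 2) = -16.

Divide the second equation by 2 to match normals: -4x + 3y + z = -8.
Both planes have normal n = (-4, 3, 1), |n| = √26. Any point on the first plane is at distance |(-8) − (-20)|/|n| = 12/√26 from the second.

6√26/13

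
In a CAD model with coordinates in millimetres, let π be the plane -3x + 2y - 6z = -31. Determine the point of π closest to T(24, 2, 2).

(21, 4, -4)

The perpendicular from T has direction n = (-3, 2, -6): r = (24, 2, 2) + t(-3, 2, -6).
Substitute into the plane: n·(T + tn) = -31 gives -80 + 49t = -31, so t = 1.
Foot = (24, 2, 2) + 1·(-3, 2, -6) = (21, 4, -4).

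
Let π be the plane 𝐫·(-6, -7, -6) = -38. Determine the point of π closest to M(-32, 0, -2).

The perpendicular from M has direction n = (-6, -7, -6): r = (-32, 0, -2) + λ(-6, -7, -6).
Substitute into the plane: n·(M + λn) = -38 gives 204 + 121λ = -38, so λ = -2.
Foot = (-32, 0, -2) + (-2)·(-6, -7, -6) = (-20, 14, 10).

(-20, 14, 10)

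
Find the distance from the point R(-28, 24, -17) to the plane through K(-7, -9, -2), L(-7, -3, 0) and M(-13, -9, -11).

KL = (0, 6, 2) and KM = (-6, 0, -9), so a normal is n = KL × KM = (-54, -12, 36).
n = (-54, -12, 36); n·P − 414 = 198; |n| = 66; distance = 198/66 = 3.

3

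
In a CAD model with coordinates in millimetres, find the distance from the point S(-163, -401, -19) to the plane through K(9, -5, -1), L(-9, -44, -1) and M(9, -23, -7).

KL = (-18, -39, 0) and KM = (0, -18, -6), so a normal is n = KL × KM = (234, -108, 324).
d = |234·(-163) + (-108)·(-401) + 324·(-19) − 2322| / √(54756 + 11664 + 104976) = |-3312| / 414 = 8.

8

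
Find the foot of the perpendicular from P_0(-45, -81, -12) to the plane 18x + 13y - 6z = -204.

(9, -42, -30)

The perpendicular from P_0 has direction n = (18, 13, -6): r = (-45, -81, -12) + t(18, 13, -6).
Substitute into the plane: n·(P_0 + tn) = -204 gives -1791 + 529t = -204, so t = 3.
Foot = (-45, -81, -12) + 3·(18, 13, -6) = (9, -42, -30).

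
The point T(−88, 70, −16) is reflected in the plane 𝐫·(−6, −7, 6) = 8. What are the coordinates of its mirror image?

With n = (−6, −7, 6), the signed offset is (n·T − 8)/|n|² = -66/121 = -6/11.
T' = T − 2t·n = (−88, 70, −16) − (-12/11)·(−6, −7, 6) = (−1040/11, 686/11, −104/11).

(-1040/11, 686/11, -104/11)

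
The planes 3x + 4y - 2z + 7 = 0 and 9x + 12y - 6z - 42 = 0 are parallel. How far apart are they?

21/√29

Divide the second equation by 3 to match normals: 3x + 4y - 2z = 14.
With common normal n = (3, 4, -2) (|n| = √29), the distance is |(-7) − 14|/|n| = 21/√29.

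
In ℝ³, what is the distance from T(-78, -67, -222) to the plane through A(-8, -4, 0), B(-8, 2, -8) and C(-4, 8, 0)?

6

AB = (0, 6, -8) and AC = (4, 12, 0), so a normal is n = AB × AC = (96, -32, -24).
d = |96·(-78) + (-32)·(-67) + (-24)·(-222) − (-640)| / √(9216 + 1024 + 576) = |624| / 104 = 6.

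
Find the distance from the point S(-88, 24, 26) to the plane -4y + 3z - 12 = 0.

d = |(-4)·24 + 3·26 − 12| / √(0 + 16 + 9) = |-30| / 5 = 6.

6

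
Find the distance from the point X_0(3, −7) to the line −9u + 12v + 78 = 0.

The normal to the line is n = (−9, 12) with |n| = 15.
|n·X_0 − (-78)| = |-111 − (-78)| = 33, so the distance is 33/15 = 11/5.

11/5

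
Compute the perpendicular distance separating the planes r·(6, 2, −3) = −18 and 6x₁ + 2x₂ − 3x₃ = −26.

With common normal n = (6, 2, −3) (|n| = 7), the distance is |(-18) − (-26)|/|n| = 8/7.

8/7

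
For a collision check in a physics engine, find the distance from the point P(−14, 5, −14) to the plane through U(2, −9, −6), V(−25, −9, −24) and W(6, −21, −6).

UV = (−27, 0, −18) and UW = (4, −12, 0), so a normal is n = UV × UW = (−216, −72, 324).
Then n·(−14, 5, −14) − (−1728) = −144.
|n| = √(46656 + 5184 + 104976) = 396, so the distance is |-144|/396 = 4/11.

4/11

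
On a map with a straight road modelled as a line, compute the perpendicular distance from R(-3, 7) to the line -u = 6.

The normal to the line is n = (-1, 0) with |n| = 1.
|n·R − 6| = |3 − 6| = 3, so the distance is 3/1 = 3.

3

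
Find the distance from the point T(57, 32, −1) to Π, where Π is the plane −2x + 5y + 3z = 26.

17/√38

n = (−2, 5, 3); n·P − 26 = 17; |n| = √38; distance = 17/√38 = 17√38/38.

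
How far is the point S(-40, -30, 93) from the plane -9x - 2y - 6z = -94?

Normal vector n = (-9, -2, -6), and n·(-40, -30, 93) - (-94) = -44.
|n| = √(81 + 4 + 36) = 11, so the distance is |-44|/11 = 4.

4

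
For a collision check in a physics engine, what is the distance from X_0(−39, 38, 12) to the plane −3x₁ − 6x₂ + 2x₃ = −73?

Normal vector n = (−3, −6, 2), and n·(−39, 38, 12) − (−73) = −14.
|n| = √(9 + 36 + 4) = 7, so the distance is |-14|/7 = 2.

2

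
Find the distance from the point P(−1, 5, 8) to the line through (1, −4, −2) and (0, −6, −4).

√41

A direction vector is d = (−1, −2, −2).
AP = (−2, 9, 10); AP·d = -36, |AP|² = 185, |d|² = 9.
distance² = |AP|² − (AP·d)²/|d|² = 185 − 1296/9 = 41, so the distance is √41.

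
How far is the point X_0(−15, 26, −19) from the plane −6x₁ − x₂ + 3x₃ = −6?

13√46/46

Normal vector n = (−6, −1, 3), and n·(−15, 26, −19) − (−6) = 13.
|n| = √(36 + 1 + 9) = √46, so the distance is |13|/√46 = 13√46/46.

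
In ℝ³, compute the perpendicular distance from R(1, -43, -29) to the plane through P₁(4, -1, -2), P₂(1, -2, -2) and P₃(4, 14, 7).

P₁P₂ = (-3, -1, 0) and P₁P₃ = (0, 15, 9), so a normal is n = P₁P₂ × P₁P₃ = (-9, 27, -45).
Then n·(1, -43, -29) - 27 = 108.
|n| = √(81 + 729 + 2025) = 9√35, so the distance is |108|/(9√35) = 12√35/35.

12/√35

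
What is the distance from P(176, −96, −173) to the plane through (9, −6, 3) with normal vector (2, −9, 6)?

The plane has equation n·(r − (9, −6, 3)) = 0, i.e. n·r = 90.
n = (2, −9, 6); n·P − 90 = 88; |n| = 11; distance = 88/11 = 8.

8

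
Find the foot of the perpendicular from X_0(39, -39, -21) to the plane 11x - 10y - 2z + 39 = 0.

(-5, 1, -13)

The perpendicular from X_0 has direction n = (11, -10, -2): r = (39, -39, -21) + μ(11, -10, -2).
Substitute into the plane: n·(X_0 + μn) = -39 gives 861 + 225μ = -39, so μ = -4.
Foot = (39, -39, -21) + (-4)·(11, -10, -2) = (-5, 1, -13).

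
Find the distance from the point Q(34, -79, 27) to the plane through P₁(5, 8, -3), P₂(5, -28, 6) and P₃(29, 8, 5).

P₁P₂ = (0, -36, 9) and P₁P₃ = (24, 0, 8), so a normal is n = P₁P₂ × P₁P₃ = (-288, 216, 864).
d = |(-288)·34 + 216·(-79) + 864·27 − (-2304)| / √(82944 + 46656 + 746496) = |-1224| / 936 = 17/13.

17/13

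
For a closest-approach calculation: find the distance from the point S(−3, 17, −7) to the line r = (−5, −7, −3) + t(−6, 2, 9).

Direction vector d = (−6, 2, 9).
AP = (2, 24, −4), and AP × d = (224, 6, 148).
|AP × d|² = 72116 and |d|² = 121, so the distance is √(72116/121) = √596 = 2√149.

2√149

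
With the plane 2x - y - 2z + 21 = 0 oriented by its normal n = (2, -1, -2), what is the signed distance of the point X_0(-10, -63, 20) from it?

8

n·X_0 − (-21) = 24.
|n| = 3, so the signed distance is 24/3 = 8.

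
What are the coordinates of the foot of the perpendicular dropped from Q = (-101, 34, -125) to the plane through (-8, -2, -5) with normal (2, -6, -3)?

(-695/7, 202/7, -893/7)

n = (2, -6, -3), |n|² = 49, and n·Q − 11 = -42.
t = -42/49 = -6/7, so the foot is Q − t·n = (-101, 34, -125) − (-6/7)·(2, -6, -3) = (-695/7, 202/7, -893/7).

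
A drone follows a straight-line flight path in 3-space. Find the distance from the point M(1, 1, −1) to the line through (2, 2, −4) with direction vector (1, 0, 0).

√10

Direction vector d = (1, 0, 0).
AP = (−1, −1, 3), and AP × d = (0, 3, 1).
|AP × d|² = 10 and |d|² = 1, so the distance is √10.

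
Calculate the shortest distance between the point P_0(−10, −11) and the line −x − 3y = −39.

82/√10

The normal to the line is n = (−1, −3) with |n| = √10.
|n·P_0 − (-39)| = |43 − (-39)| = 82, so the distance is 82/√10.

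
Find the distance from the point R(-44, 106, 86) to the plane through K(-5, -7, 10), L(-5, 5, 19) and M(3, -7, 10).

7

KL = (0, 12, 9) and KM = (8, 0, 0), so a normal is n = KL × KM = (0, 72, -96).
Then n·(-44, 106, 86) - (-1464) = 840.
|n| = √(0 + 5184 + 9216) = 120, so the distance is |840|/120 = 7.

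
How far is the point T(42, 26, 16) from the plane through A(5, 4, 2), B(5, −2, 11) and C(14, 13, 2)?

17√22/22

AB = (0, −6, 9) and AC = (9, 9, 0), so a normal is n = AB × AC = (−81, 81, 54).
Then n·(42, 26, 16) − 27 = −459.
|n| = √(6561 + 6561 + 2916) = 27√22, so the distance is |-459|/(27√22) = 17√22/22.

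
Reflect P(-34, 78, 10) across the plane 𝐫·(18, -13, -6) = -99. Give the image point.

With n = (18, -13, -6), the signed offset is (n·P − (-99))/|n|² = -1587/529 = -3.
P' = P − 2t·n = (-34, 78, 10) − (-6)·(18, -13, -6) = (74, 0, -26).

(74, 0, -26)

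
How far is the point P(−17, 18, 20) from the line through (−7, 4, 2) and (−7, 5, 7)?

A direction vector is d = (0, 1, 5).
AP = (−10, 14, 18); AP·d = 104, |AP|² = 620, |d|² = 26.
distance² = |AP|² − (AP·d)²/|d|² = 620 − 10816/26 = 204, so the distance is 2√51.

2√51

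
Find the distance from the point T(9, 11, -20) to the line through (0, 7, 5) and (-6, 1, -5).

A direction vector is d = (-6, -6, -10).
AP = (9, 4, -25), and AP × d = (-190, 240, -30).
|AP × d|² = 94600 and |d|² = 172, so the distance is √(94600/172) = √550 = 5√22.

5√22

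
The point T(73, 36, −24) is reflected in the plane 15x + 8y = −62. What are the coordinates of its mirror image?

With n = (15, 8, 0), the signed offset is (n·T − (-62))/|n|² = 1445/289 = 5.
T' = T − 2t·n = (73, 36, −24) − 10·(15, 8, 0) = (−77, −44, −24).

(-77, -44, -24)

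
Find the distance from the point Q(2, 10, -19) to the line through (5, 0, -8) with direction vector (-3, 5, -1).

3√10

Direction vector d = (-3, 5, -1).
AP = (-3, 10, -11); AP·d = 70, |AP|² = 230, |d|² = 35.
distance² = |AP|² − (AP·d)²/|d|² = 230 − 4900/35 = 90, so the distance is 3√10.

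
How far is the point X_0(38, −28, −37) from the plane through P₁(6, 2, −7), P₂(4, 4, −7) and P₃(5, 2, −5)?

P₁P₂ = (−2, 2, 0) and P₁P₃ = (−1, 0, 2), so a normal is n = P₁P₂ × P₁P₃ = (4, 4, 2).
n = (4, 4, 2); n·P − 18 = -52; |n| = 6; distance = 52/6 = 26/3.

26/3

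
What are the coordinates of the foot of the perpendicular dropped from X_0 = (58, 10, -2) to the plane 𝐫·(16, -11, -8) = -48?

n = (16, -11, -8), |n|² = 441, and n·X_0 − (-48) = 882.
t = 882/441 = 2, so the foot is X_0 − t·n = (58, 10, -2) − 2·(16, -11, -8) = (26, 32, 14).

(26, 32, 14)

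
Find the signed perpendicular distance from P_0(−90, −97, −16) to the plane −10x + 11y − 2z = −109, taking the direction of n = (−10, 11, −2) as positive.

n·P_0 − (-109) = -26.
|n| = 15, so the signed distance is -26/15.

-26/15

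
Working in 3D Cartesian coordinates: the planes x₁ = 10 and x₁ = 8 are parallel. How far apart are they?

With common normal n = (1, 0, 0) (|n| = 1), the distance is |10 − 8|/|n| = 2/1 = 2.

2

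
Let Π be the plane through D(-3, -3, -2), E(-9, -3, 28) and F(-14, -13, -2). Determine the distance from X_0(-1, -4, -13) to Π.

DE = (-6, 0, 30) and DF = (-11, -10, 0), so a normal is n = DE × DF = (300, -330, 60).
n = (300, -330, 60); n·P − (-30) = 270; |n| = 450; distance = 270/450 = 3/5.

3/5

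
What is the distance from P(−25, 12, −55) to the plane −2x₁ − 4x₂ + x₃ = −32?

d = |(-2)·(-25) + (-4)·12 + 1·(-55) − (-32)| / √(4 + 16 + 1) = |-21| / √21 = √21.

√21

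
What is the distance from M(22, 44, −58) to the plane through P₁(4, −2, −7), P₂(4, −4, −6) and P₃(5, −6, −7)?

P₁P₂ = (0, −2, 1) and P₁P₃ = (1, −4, 0), so a normal is n = P₁P₂ × P₁P₃ = (4, 1, 2).
Then n·(22, 44, −58) − 0 = 16.
|n| = √(16 + 1 + 4) = √21, so the distance is |16|/√21 = 16/√21.

16/√21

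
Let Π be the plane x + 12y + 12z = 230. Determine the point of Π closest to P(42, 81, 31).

n = (1, 12, 12), |n|² = 289, and n·P − 230 = 1156.
t = 1156/289 = 4, so the foot is P − t·n = (42, 81, 31) − 4·(1, 12, 12) = (38, 33, −17).

(38, 33, -17)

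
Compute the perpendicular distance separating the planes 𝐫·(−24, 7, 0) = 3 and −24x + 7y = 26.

23/25

Both planes have normal n = (−24, 7, 0), |n| = 25. Any point on the first plane is at distance |26 − 3|/|n| = 23/25 from the second.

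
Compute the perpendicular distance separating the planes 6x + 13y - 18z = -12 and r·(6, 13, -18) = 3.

15/23

With common normal n = (6, 13, -18) (|n| = 23), the distance is |(-12) − 3|/|n| = 15/23.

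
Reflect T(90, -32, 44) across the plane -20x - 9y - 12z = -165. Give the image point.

With n = (-20, -9, -12), the signed offset is (n·T − (-165))/|n|² = -1875/625 = -3.
T' = T − 2t·n = (90, -32, 44) − (-6)·(-20, -9, -12) = (-30, -86, -28).

(-30, -86, -28)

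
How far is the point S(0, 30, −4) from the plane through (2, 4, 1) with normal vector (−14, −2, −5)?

The plane has equation n·(r − (2, 4, 1)) = 0, i.e. n·r = -41.
Then n·(0, 30, −4) − (−41) = 1.
|n| = √(196 + 4 + 25) = 15, so the distance is |1|/15 = 1/15.

1/15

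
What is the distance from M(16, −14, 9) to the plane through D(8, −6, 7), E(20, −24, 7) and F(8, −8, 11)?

DE = (12, −18, 0) and DF = (0, −2, 4), so a normal is n = DE × DF = (−72, −48, −24).
d = |(-72)·16 + (-48)·(-14) + (-24)·9 − (-456)| / √(5184 + 2304 + 576) = |-240| / (24√14) = 5√14/7.

5√14/7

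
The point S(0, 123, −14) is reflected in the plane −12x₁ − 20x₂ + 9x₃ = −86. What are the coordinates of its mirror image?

n = (−12, −20, 9), |n|² = 625, n·S − (-86) = -2500, so t = -2500/625 = -4.
Foot F = S − (-4)·n = (−48, 43, 22); the reflection is 2F − S = (−96, −37, 58).

(-96, -37, 58)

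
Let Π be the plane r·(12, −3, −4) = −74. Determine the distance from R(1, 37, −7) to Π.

d = |12·1 + (-3)·37 + (-4)·(-7) − (-74)| / √(144 + 9 + 16) = |3| / 13 = 3/13.

3/13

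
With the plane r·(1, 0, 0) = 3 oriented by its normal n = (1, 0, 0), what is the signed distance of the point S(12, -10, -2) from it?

n·S − 3 = 9.
|n| = 1, so the signed distance is 9/1 = 9.

9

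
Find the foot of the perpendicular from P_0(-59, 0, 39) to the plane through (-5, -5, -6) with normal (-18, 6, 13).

n = (-18, 6, 13), |n|² = 529, and n·P_0 − (-18) = 1587.
t = 1587/529 = 3, so the foot is P_0 − t·n = (-59, 0, 39) − 3·(-18, 6, 13) = (-5, -18, 0).

(-5, -18, 0)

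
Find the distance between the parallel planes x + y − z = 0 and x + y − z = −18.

6√3

With common normal n = (1, 1, −1) (|n| = √3), the distance is |0 − (-18)|/|n| = 18/√3 = 6√3.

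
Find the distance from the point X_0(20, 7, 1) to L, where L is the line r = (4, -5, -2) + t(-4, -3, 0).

3

Direction vector d = (-4, -3, 0).
AP = (16, 12, 3); AP·d = -100, |AP|² = 409, |d|² = 25.
distance² = |AP|² − (AP·d)²/|d|² = 409 − 10000/25 = 9, so the distance is 3.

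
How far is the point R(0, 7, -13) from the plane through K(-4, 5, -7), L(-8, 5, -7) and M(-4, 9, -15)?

2√5/5

KL = (-4, 0, 0) and KM = (0, 4, -8), so a normal is n = KL × KM = (0, -32, -16).
d = |(-32)·7 + (-16)·(-13) − (-48)| / √(0 + 1024 + 256) = |32| / (16√5) = 2/√5.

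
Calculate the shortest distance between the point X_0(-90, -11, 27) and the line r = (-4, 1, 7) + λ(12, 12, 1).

2√829

Direction vector d = (12, 12, 1).
AP = (-86, -12, 20); AP·d = -1156, |AP|² = 7940, |d|² = 289.
distance² = |AP|² − (AP·d)²/|d|² = 7940 − 1336336/289 = 3316, so the distance is 2√829.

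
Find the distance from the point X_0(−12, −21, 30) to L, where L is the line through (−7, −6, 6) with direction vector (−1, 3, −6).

Direction vector d = (−1, 3, −6).
AP = (−5, −15, 24), and AP × d = (18, −54, −30).
|AP × d|² = 4140 and |d|² = 46, so the distance is √(4140/46) = √90 = 3√10.

3√10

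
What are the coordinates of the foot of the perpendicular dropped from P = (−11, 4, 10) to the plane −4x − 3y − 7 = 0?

(-7, 7, 10)

n = (−4, −3, 0), |n|² = 25, and n·P − 7 = 25.
t = 25/25 = 1, so the foot is P − t·n = (−11, 4, 10) − 1·(−4, −3, 0) = (−7, 7, 10).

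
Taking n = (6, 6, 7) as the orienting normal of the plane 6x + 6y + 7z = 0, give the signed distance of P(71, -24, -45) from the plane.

-3

n·P − 0 = -33.
|n| = 11, so the signed distance is -33/11 = -3.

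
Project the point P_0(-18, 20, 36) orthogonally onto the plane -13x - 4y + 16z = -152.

The perpendicular from P_0 has direction n = (-13, -4, 16): r = (-18, 20, 36) + μ(-13, -4, 16).
Substitute into the plane: n·(P_0 + μn) = -152 gives 730 + 441μ = -152, so μ = -2.
Foot = (-18, 20, 36) + (-2)·(-13, -4, 16) = (8, 28, 4).

(8, 28, 4)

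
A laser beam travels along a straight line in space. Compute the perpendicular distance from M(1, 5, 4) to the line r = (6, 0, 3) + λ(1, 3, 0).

Direction vector d = (1, 3, 0).
AP = (-5, 5, 1); AP·d = 10, |AP|² = 51, |d|² = 10.
distance² = |AP|² − (AP·d)²/|d|² = 51 − 100/10 = 41, so the distance is √41.

√41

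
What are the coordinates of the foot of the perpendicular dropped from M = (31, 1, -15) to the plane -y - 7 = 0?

(31, -7, -15)

n = (0, -1, 0), |n|² = 1, and n·M − 7 = -8.
t = -8/1 = -8, so the foot is M − t·n = (31, 1, -15) − (-8)·(0, -1, 0) = (31, -7, -15).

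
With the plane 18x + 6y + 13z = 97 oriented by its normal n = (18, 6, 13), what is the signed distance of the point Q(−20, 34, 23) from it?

n·Q − 97 = 46.
|n| = 23, so the signed distance is 46/23 = 2.

2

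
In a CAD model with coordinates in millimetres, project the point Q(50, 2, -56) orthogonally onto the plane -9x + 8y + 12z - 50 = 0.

(14, 34, -8)

n = (-9, 8, 12), |n|² = 289, and n·Q − 50 = -1156.
t = -1156/289 = -4, so the foot is Q − t·n = (50, 2, -56) − (-4)·(-9, 8, 12) = (14, 34, -8).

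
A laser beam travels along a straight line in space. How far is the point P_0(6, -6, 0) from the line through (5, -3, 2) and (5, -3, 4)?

√10

A direction vector is d = (0, 0, 2).
AP = (1, -3, -2), and AP × d = (-6, -2, 0).
|AP × d|² = 40 and |d|² = 4, so the distance is √(40/4) = √10.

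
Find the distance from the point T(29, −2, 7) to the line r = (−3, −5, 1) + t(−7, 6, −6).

Direction vector d = (−7, 6, −6).
AP = (32, 3, 6); AP·d = -242, |AP|² = 1069, |d|² = 121.
distance² = |AP|² − (AP·d)²/|d|² = 1069 − 58564/121 = 585, so the distance is 3√65.

3√65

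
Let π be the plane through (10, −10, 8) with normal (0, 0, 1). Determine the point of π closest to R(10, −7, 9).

(10, -7, 8)

n = (0, 0, 1), |n|² = 1, and n·R − 8 = 1.
t = 1/1 = 1, so the foot is R − t·n = (10, −7, 9) − 1·(0, 0, 1) = (10, −7, 8).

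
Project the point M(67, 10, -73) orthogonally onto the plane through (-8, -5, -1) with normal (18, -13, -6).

(13, 49, -55)

The perpendicular from M has direction n = (18, -13, -6): r = (67, 10, -73) + λ(18, -13, -6).
Substitute into the plane: n·(M + λn) = -73 gives 1514 + 529λ = -73, so λ = -3.
Foot = (67, 10, -73) + (-3)·(18, -13, -6) = (13, 49, -55).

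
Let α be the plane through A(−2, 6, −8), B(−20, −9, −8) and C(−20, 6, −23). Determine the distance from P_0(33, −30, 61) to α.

23√97/97

AB = (−18, −15, 0) and AC = (−18, 0, −15), so a normal is n = AB × AC = (225, −270, −270).
Then n·(33, −30, 61) − 90 = −1035.
|n| = √(50625 + 72900 + 72900) = 45√97, so the distance is |-1035|/(45√97) = 23√97/97.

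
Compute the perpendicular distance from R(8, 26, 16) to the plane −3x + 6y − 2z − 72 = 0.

4

Normal vector n = (−3, 6, −2), and n·(8, 26, 16) − 72 = 28.
|n| = √(9 + 36 + 4) = 7, so the distance is |28|/7 = 4.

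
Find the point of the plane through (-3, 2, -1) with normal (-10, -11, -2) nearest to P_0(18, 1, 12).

(8, -10, 10)

n = (-10, -11, -2), |n|² = 225, and n·P_0 − 10 = -225.
t = -225/225 = -1, so the foot is P_0 − t·n = (18, 1, 12) − (-1)·(-10, -11, -2) = (8, -10, 10).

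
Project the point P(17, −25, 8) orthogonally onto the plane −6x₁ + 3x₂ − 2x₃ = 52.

The perpendicular from P has direction n = (−6, 3, −2): r = (17, −25, 8) + t(−6, 3, −2).
Substitute into the plane: n·(P + tn) = 52 gives -193 + 49t = 52, so t = 5.
Foot = (17, −25, 8) + 5·(−6, 3, −2) = (−13, −10, −2).

(-13, -10, -2)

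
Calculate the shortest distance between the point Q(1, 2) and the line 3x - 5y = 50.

The normal to the line is n = (3, -5) with |n| = √34.
|n·Q − 50| = |-7 − 50| = 57, so the distance is 57/√34 = 57√34/34.

57/√34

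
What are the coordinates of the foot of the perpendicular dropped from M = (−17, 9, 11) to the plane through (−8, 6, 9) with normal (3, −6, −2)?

(-14, 3, 9)

The perpendicular from M has direction n = (3, −6, −2): r = (−17, 9, 11) + λ(3, −6, −2).
Substitute into the plane: n·(M + λn) = -78 gives -127 + 49λ = -78, so λ = 1.
Foot = (−17, 9, 11) + 1·(3, −6, −2) = (−14, 3, 9).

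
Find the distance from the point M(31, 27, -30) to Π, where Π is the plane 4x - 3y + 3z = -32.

15√34/34

d = |4·31 + (-3)·27 + 3·(-30) − (-32)| / √(16 + 9 + 9) = |-15| / √34 = 15/√34.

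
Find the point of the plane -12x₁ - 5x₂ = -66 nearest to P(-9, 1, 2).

n = (-12, -5, 0), |n|² = 169, and n·P − (-66) = 169.
t = 169/169 = 1, so the foot is P − t·n = (-9, 1, 2) − 1·(-12, -5, 0) = (3, 6, 2).

(3, 6, 2)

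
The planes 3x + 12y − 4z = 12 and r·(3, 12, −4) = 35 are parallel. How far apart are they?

With common normal n = (3, 12, −4) (|n| = 13), the distance is |12 − 35|/|n| = 23/13.

23/13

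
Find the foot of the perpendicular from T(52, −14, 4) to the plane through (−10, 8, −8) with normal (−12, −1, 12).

The perpendicular from T has direction n = (−12, −1, 12): r = (52, −14, 4) + μ(−12, −1, 12).
Substitute into the plane: n·(T + μn) = 16 gives -562 + 289μ = 16, so μ = 2.
Foot = (52, −14, 4) + 2·(−12, −1, 12) = (28, −16, 28).

(28, -16, 28)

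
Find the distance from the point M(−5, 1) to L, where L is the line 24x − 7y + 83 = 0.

The normal to the line is n = (24, −7) with |n| = 25.
|n·M − (-83)| = |-127 − (-83)| = 44, so the distance is 44/25.

44/25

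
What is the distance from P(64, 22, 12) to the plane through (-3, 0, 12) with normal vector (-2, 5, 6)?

24√65/65

The plane has equation n·(r − (-3, 0, 12)) = 0, i.e. n·r = 78.
Then n·(64, 22, 12) - 78 = -24.
|n| = √(4 + 25 + 36) = √65, so the distance is |-24|/√65 = 24√65/65.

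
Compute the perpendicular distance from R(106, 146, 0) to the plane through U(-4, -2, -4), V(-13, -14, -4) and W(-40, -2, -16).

4

UV = (-9, -12, 0) and UW = (-36, 0, -12), so a normal is n = UV × UW = (144, -108, -432).
Then n·(106, 146, 0) - 1368 = -1872.
|n| = √(20736 + 11664 + 186624) = 468, so the distance is |-1872|/468 = 4.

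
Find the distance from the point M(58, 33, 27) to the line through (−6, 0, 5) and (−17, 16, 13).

A direction vector is d = (−11, 16, 8).
AP = (64, 33, 22), and AP × d = (−88, −754, 1387).
|AP × d|² = 2500029 and |d|² = 441, so the distance is √(2500029/441) = √5669.

√5669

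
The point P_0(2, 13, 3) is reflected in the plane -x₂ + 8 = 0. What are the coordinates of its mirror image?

(2, 3, 3)

With n = (0, -1, 0), the signed offset is (n·P_0 − (-8))/|n|² = -5/1 = -5.
P_0' = P_0 − 2t·n = (2, 13, 3) − (-10)·(0, -1, 0) = (2, 3, 3).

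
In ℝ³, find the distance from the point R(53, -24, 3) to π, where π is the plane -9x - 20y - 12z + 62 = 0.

Normal vector n = (-9, -20, -12), and n·(53, -24, 3) - (-62) = 29.
|n| = √(81 + 400 + 144) = 25, so the distance is |29|/25 = 29/25.

29/25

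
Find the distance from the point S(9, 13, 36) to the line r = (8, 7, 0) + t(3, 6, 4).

Direction vector d = (3, 6, 4).
AP = (1, 6, 36); AP·d = 183, |AP|² = 1333, |d|² = 61.
distance² = |AP|² − (AP·d)²/|d|² = 1333 − 33489/61 = 784, so the distance is 28.

28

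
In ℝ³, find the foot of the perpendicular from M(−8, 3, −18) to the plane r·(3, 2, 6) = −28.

The perpendicular from M has direction n = (3, 2, 6): r = (−8, 3, −18) + λ(3, 2, 6).
Substitute into the plane: n·(M + λn) = -28 gives -126 + 49λ = -28, so λ = 2.
Foot = (−8, 3, −18) + 2·(3, 2, 6) = (−2, 7, −6).

(-2, 7, -6)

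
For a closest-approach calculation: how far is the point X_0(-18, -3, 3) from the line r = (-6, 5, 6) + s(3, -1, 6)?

3√19

Direction vector d = (3, -1, 6).
AP = (-12, -8, -3), and AP × d = (-51, 63, 36).
|AP × d|² = 7866 and |d|² = 46, so the distance is √(7866/46) = √171 = 3√19.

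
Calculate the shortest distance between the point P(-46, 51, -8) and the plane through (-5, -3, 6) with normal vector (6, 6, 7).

20/11

The plane has equation n·(r − (-5, -3, 6)) = 0, i.e. n·r = -6.
d = |6·(-46) + 6·51 + 7·(-8) − (-6)| / √(36 + 36 + 49) = |-20| / 11 = 20/11.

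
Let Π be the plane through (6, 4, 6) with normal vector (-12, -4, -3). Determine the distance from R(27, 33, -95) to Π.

5

The plane has equation n·(r − (6, 4, 6)) = 0, i.e. n·r = -106.
d = |(-12)·27 + (-4)·33 + (-3)·(-95) − (-106)| / √(144 + 16 + 9) = |-65| / 13 = 5.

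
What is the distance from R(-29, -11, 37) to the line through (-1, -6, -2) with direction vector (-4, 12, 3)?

√2161

Direction vector d = (-4, 12, 3).
AP = (-28, -5, 39); AP·d = 169, |AP|² = 2330, |d|² = 169.
distance² = |AP|² − (AP·d)²/|d|² = 2330 − 28561/169 = 2161, so the distance is √2161.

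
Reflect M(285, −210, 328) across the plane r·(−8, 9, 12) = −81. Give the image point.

With n = (−8, 9, 12), the signed offset is (n·M − (-81))/|n|² = -153/289 = -9/17.
M' = M − 2t·n = (285, −210, 328) − (-18/17)·(−8, 9, 12) = (4701/17, −3408/17, 5792/17).

(4701/17, -3408/17, 5792/17)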